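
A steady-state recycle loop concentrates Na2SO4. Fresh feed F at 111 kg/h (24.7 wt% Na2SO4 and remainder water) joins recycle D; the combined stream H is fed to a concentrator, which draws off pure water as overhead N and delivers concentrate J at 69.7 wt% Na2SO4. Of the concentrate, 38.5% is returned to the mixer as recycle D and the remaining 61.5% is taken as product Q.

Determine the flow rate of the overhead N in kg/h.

Overall Na2SO4 balance (none leaves overhead): Na2SO4 in fresh feed = Na2SO4 in product, i.e. 111×0.247 = (1−0.385)·J·0.697.
J = 27.417/(0.697×0.615) = 63.961 kg/h.
Recycle D = 0.385×63.961 = 24.625 kg/h.
Combined feed H = 111 + 24.625 = 135.62 kg/h.
Overhead N = H − J = 135.62 − 63.961 = 71.664 kg/h.

71.66 kg/h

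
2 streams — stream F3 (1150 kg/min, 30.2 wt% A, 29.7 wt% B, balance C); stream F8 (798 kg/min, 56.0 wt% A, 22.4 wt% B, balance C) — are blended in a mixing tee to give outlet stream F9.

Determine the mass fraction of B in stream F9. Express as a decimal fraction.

Total flow out = 1150 + 798 = 1948 kg/min.
B in = 1150×0.297 + 798×0.224 = 520.3 kg/min.
B mass fraction in F9 = 520.3/1948 = 0.267.

0.267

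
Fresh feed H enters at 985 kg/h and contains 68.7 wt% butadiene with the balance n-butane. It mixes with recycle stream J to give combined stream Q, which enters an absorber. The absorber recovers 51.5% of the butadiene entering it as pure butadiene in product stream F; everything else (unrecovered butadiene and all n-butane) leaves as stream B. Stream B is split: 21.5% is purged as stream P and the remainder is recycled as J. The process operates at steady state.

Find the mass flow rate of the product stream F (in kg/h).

butadiene in Q: m_A = 985×0.687 + (1−0.215)·(1−0.515)·m_A, so m_A = 676.7/0.6193 = 1092.7 kg/h.
Product F = 0.515×1092.7 = 562.75 kg/h.

562.8 kg/h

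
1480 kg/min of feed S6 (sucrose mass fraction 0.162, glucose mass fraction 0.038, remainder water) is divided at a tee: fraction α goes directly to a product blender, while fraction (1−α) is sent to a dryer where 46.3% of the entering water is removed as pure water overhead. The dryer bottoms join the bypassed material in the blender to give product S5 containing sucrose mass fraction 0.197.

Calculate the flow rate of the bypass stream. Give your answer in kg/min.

770.1 kg/min

All 1480×0.162 = 239.76 kg/min of sucrose reaches S5, so S5 = 239.76/0.197 = 1217.1 kg/min and vapour = 262.94 kg/min.
The evaporator receives (1−α)·1480 of feed at 0.800 water and removes 0.463 of that water:
0.463×0.800×(1−α)×1480 = 262.94
(1−α) = 262.94/548.19 = 0.4797;  α = 0.5203.
Bypass flow = 0.5203×1480 = 770.11 kg/min.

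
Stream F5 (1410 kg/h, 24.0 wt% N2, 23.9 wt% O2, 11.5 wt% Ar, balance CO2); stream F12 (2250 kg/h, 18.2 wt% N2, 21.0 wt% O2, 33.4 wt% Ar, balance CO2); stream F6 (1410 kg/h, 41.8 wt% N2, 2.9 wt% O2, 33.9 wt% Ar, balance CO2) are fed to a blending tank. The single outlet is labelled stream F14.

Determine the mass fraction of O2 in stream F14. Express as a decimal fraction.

0.168

Total flow out = 1410 + 2250 + 1410 = 5070 kg/h.
O2 in = 1410×0.239 + 2250×0.210 + 1410×0.029 = 850.38 kg/h.
O2 mass fraction in F14 = 850.38/5070 = 0.168.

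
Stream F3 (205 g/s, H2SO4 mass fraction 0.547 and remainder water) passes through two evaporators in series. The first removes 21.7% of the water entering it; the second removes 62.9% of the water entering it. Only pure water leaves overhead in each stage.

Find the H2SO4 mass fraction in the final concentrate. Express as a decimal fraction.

water in feed = 205×0.453 = 92.865 g/s.
After stage 1: water left = (1−0.217)×92.865 = 72.713; stream total = 184.85 g/s.
After stage 2: water left = (1−0.629)×72.713 = 26.977; final concentrate = 139.11 g/s.
H2SO4 fraction = 112.14/139.11 = 0.806.

0.806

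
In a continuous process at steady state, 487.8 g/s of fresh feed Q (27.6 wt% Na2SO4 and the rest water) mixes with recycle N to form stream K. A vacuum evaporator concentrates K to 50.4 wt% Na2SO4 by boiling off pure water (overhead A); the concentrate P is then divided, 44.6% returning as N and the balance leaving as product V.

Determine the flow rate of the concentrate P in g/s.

Overall Na2SO4 balance (none leaves overhead): Na2SO4 in fresh feed = Na2SO4 in product, i.e. 487.8×0.276 = (1−0.446)·P·0.504.
P = 134.63/(0.504×0.554) = 482.18 g/s.

482.2 g/s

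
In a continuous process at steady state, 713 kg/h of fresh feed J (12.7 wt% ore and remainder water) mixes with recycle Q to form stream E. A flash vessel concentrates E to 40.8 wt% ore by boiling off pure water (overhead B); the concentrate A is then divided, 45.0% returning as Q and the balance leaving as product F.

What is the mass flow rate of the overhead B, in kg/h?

Overall ore balance (none leaves overhead): ore in fresh feed = ore in product, i.e. 713×0.127 = (1−0.450)·A·0.408.
A = 90.551/(0.408×0.550) = 403.52 kg/h.
Recycle Q = 0.450×403.52 = 181.59 kg/h.
Combined feed E = 713 + 181.59 = 894.59 kg/h.
Overhead B = E − A = 894.59 − 403.52 = 491.06 kg/h.

491.1 kg/h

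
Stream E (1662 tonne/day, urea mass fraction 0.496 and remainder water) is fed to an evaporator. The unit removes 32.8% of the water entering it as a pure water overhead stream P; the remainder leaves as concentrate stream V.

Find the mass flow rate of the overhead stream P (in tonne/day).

274.7 tonne/day

water entering = 1662×0.504 = 837.65 tonne/day; overhead removed = 0.328×837.65 = 274.75 tonne/day.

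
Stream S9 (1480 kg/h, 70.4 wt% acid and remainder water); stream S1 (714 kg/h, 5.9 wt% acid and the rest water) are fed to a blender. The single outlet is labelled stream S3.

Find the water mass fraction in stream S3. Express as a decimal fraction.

0.506

Total flow out = 1480 + 714 = 2194 kg/h.
water in = 1480×0.296 + 714×0.941 = 1110 kg/h.
water mass fraction in S3 = 1110/2194 = 0.506.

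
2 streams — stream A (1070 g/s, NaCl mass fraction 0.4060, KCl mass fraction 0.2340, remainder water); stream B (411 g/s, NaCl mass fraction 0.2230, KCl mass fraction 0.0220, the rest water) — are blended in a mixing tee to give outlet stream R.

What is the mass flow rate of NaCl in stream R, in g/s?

526.1 g/s

NaCl out = NaCl in = 1070×0.406 + 411×0.223 = 526.07 g/s.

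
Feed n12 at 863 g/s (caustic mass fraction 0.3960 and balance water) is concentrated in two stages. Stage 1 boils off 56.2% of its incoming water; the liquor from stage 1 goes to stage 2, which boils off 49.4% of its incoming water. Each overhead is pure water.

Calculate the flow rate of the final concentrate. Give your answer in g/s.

water in feed = 863×0.604 = 521.25 g/s.
After stage 1: water left = (1−0.562)×521.25 = 228.31; stream total = 570.06 g/s.
After stage 2: water left = (1−0.494)×228.31 = 115.52; final concentrate = 457.27 g/s.

457.3 g/s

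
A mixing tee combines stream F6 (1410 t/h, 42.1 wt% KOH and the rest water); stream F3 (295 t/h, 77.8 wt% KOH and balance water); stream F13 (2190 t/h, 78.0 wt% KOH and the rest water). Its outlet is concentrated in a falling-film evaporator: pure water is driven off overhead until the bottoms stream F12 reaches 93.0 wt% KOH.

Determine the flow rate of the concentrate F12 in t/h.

2722 t/h

KOH entering = 1410×0.421 + 295×0.778 + 2190×0.780 = 2531.3 t/h.
All KOH reports to F12, so F12 = 2531.3/0.930 = 2721.8 t/h.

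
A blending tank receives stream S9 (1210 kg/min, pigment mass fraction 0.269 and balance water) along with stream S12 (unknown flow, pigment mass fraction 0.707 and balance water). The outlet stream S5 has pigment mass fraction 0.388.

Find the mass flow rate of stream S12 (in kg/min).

Let S12 be the unknown flow. Total out = 1210 + S12.
pigment balance: 325.49 + 0.707·S12 = 0.388·(1210 + S12)
(0.707 − 0.388)·S12 = 0.388×1210 − 325.49 = 143.99
S12 = 143.99 / 0.319 = 451.38 kg/min

451.4 kg/min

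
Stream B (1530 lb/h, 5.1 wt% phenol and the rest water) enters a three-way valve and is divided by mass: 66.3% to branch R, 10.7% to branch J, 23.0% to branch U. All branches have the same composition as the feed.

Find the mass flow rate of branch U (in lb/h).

Branch U flow = 0.230×1530 = 351.9 lb/h.

351.9 lb/h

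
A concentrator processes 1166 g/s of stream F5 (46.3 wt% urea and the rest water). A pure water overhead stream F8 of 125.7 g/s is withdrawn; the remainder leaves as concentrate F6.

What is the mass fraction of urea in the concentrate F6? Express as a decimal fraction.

urea is not removed: 1166×0.463 = 539.86 g/s of urea enters F6.
Concentrate = 1166 − 125.7 = 1040.3 g/s.
Mass fraction = 539.86/1040.3 = 0.519.

0.519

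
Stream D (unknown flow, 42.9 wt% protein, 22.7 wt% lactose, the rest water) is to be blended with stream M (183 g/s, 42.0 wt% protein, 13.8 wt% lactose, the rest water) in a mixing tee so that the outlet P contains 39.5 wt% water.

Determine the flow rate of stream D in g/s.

Let D be the unknown flow. Total out = 183 + D.
water balance: 80.886 + 0.344·D = 0.395·(183 + D)
(0.344 − 0.395)·D = 0.395×183 − 80.886 = -8.601
D = -8.601 / -0.051 = 168.65 g/s

168.6 g/s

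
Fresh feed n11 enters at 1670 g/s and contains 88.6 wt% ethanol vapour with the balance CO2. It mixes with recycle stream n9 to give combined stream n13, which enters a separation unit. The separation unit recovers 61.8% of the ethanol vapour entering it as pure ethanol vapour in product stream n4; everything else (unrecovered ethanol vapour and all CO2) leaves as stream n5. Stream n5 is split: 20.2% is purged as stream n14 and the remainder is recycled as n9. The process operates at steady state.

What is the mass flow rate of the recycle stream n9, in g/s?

1401 g/s

CO2 enters only via n11 and leaves only via the purge: 1670×0.114 = 0.202×(CO2 in n5), and the separation unit passes all CO2, so CO2 in n13 = CO2 in n5 = 942.48 g/s.
ethanol vapour in n13: m_A = 1670×0.886 + (1−0.202)·(1−0.618)·m_A, so m_A = 1479.6/0.6952 = 2128.4 g/s.
n5 = (1−0.618)×2128.4 + 942.48 = 1755.5 g/s.
Recycle n9 = (1−0.202)×1755.5 = 1400.9 g/s.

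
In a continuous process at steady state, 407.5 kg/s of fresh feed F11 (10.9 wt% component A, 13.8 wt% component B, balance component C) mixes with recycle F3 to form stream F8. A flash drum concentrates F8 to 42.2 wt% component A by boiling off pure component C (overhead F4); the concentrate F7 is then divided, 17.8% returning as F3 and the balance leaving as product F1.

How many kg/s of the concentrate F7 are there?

Overall component A balance (none leaves overhead): component A in fresh feed = component A in product, i.e. 407.5×0.109 = (1−0.178)·F7·0.422.
F7 = 44.417/(0.422×0.822) = 128.05 kg/s.

128 kg/s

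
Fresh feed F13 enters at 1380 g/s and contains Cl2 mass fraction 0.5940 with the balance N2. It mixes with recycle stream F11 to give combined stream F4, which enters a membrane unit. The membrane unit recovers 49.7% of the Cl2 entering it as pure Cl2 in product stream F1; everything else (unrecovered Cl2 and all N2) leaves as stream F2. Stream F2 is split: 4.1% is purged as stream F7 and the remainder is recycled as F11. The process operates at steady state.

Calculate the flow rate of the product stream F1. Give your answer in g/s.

787.1 g/s

Cl2 in F4: m_A = 1380×0.594 + (1−0.041)·(1−0.497)·m_A, so m_A = 819.72/0.5176 = 1583.6 g/s.
Product F1 = 0.497×1583.6 = 787.06 g/s.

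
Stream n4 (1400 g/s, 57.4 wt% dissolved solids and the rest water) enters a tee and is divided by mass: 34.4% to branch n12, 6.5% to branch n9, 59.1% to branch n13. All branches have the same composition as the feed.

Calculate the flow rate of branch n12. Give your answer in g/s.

Branch n12 flow = 0.344×1400 = 481.6 g/s.

481.6 g/s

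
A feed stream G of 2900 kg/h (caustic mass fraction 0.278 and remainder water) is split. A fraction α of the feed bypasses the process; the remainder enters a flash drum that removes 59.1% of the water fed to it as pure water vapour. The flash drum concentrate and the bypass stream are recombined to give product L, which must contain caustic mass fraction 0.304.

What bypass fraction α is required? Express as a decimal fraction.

0.800

All 2900×0.278 = 806.2 kg/h of caustic reaches L, so L = 806.2/0.304 = 2652 kg/h and vapour = 248.03 kg/h.
The evaporator receives (1−α)·2900 of feed at 0.722 water and removes 0.591 of that water:
0.591×0.722×(1−α)×2900 = 248.03
(1−α) = 248.03/1237.4 = 0.2004;  α = 0.7996.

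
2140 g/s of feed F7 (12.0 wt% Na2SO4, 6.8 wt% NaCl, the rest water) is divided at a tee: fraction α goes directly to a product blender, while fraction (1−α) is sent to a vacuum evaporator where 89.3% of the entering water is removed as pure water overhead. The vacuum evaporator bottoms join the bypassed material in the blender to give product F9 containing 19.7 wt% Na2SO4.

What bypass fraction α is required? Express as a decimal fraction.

0.461

All 2140×0.120 = 256.8 g/s of Na2SO4 reaches F9, so F9 = 256.8/0.197 = 1303.6 g/s and vapour = 836.45 g/s.
The evaporator receives (1−α)·2140 of feed at 0.812 water and removes 0.893 of that water:
0.893×0.812×(1−α)×2140 = 836.45
(1−α) = 836.45/1551.7 = 0.5390;  α = 0.4610.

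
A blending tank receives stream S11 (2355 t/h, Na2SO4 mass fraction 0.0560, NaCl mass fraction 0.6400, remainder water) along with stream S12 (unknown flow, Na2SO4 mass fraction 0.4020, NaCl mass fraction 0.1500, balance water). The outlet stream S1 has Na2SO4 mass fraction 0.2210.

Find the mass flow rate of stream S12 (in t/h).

2147 t/h

Let S12 be the unknown flow. Total out = 2355 + S12.
Na2SO4 balance: 131.88 + 0.402·S12 = 0.221·(2355 + S12)
(0.402 − 0.221)·S12 = 0.221×2355 − 131.88 = 388.58
S12 = 388.58 / 0.181 = 2146.8 t/h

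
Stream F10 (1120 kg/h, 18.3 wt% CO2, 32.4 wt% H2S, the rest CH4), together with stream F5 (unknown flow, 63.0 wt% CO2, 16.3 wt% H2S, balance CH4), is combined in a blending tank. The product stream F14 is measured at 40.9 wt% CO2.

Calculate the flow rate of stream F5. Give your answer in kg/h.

Let F5 be the unknown flow. Total out = 1120 + F5.
CO2 balance: 204.96 + 0.630·F5 = 0.409·(1120 + F5)
(0.630 − 0.409)·F5 = 0.409×1120 − 204.96 = 253.12
F5 = 253.12 / 0.221 = 1145.3 kg/h

1145 kg/h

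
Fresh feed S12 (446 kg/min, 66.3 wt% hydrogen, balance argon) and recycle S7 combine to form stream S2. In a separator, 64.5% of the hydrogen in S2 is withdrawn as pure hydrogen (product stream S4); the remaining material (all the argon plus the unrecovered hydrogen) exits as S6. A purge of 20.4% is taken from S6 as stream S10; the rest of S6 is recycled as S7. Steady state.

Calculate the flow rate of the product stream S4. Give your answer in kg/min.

hydrogen in S2: m_A = 446×0.663 + (1−0.204)·(1−0.645)·m_A, so m_A = 295.7/0.7174 = 412.17 kg/min.
Product S4 = 0.645×412.17 = 265.85 kg/min.

265.8 kg/min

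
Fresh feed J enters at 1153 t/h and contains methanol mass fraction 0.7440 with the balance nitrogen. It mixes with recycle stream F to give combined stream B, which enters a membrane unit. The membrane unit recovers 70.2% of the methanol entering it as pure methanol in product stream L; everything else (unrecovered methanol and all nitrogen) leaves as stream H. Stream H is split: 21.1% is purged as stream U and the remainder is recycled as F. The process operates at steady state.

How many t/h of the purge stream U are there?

365.7 t/h

nitrogen enters only via J and leaves only via the purge: 1153×0.256 = 0.211×(nitrogen in H), and the membrane unit passes all nitrogen, so nitrogen in B = nitrogen in H = 1398.9 t/h.
methanol in B: m_A = 1153×0.744 + (1−0.211)·(1−0.702)·m_A, so m_A = 857.83/0.7649 = 1121.5 t/h.
H = (1−0.702)×1121.5 + 1398.9 = 1733.1 t/h.
Purge U = 0.211×1733.1 = 365.69 t/h.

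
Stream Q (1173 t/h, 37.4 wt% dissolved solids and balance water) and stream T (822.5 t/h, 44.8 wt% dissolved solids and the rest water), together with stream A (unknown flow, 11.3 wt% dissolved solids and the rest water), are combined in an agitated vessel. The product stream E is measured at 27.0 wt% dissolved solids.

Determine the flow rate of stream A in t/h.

1710 t/h

Let A be the unknown flow. Total out = 1995.5 + A.
dissolved solids balance: 807.18 + 0.113·A = 0.270·(1995.5 + A)
(0.113 − 0.270)·A = 0.270×1995.5 − 807.18 = -268.4
A = -268.4 / -0.157 = 1709.5 t/h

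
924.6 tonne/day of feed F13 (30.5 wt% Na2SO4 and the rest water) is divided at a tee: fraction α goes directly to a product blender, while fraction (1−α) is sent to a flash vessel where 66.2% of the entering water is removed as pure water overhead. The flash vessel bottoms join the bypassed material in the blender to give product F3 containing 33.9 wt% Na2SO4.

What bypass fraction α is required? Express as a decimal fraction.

0.782

All 924.6×0.305 = 282 tonne/day of Na2SO4 reaches F3, so F3 = 282/0.339 = 831.87 tonne/day and vapour = 92.733 tonne/day.
The evaporator receives (1−α)·924.6 of feed at 0.695 water and removes 0.662 of that water:
0.662×0.695×(1−α)×924.6 = 92.733
(1−α) = 92.733/425.4 = 0.2180;  α = 0.7820.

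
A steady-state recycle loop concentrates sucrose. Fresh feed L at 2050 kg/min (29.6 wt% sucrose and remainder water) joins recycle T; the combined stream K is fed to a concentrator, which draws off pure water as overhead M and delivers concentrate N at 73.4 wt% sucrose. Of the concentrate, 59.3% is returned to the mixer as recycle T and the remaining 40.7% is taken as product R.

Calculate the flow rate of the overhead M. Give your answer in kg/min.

1223 kg/min

Overall sucrose balance (none leaves overhead): sucrose in fresh feed = sucrose in product, i.e. 2050×0.296 = (1−0.593)·N·0.734.
N = 606.8/(0.734×0.407) = 2031.2 kg/min.
Recycle T = 0.593×2031.2 = 1204.5 kg/min.
Combined feed K = 2050 + 1204.5 = 3254.5 kg/min.
Overhead M = K − N = 3254.5 − 2031.2 = 1223.3 kg/min.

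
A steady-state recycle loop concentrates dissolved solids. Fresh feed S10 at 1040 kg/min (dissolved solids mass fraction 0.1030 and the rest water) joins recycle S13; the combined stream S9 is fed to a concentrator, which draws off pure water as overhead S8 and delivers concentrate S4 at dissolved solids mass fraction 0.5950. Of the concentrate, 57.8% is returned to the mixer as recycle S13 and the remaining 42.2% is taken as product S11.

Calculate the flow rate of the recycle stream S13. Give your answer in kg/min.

246.6 kg/min

Overall dissolved solids balance (none leaves overhead): dissolved solids in fresh feed = dissolved solids in product, i.e. 1040×0.103 = (1−0.578)·S4·0.595.
S4 = 107.12/(0.595×0.422) = 426.62 kg/min.
Recycle S13 = 0.578×426.62 = 246.59 kg/min.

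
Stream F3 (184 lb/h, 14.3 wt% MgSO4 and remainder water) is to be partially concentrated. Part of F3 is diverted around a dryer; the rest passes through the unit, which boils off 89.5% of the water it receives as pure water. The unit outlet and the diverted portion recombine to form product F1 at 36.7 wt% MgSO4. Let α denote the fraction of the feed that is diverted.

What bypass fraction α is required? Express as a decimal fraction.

0.204

All 184×0.143 = 26.312 lb/h of MgSO4 reaches F1, so F1 = 26.312/0.367 = 71.695 lb/h and vapour = 112.31 lb/h.
The evaporator receives (1−α)·184 of feed at 0.857 water and removes 0.895 of that water:
0.895×0.857×(1−α)×184 = 112.31
(1−α) = 112.31/141.13 = 0.7958;  α = 0.2042.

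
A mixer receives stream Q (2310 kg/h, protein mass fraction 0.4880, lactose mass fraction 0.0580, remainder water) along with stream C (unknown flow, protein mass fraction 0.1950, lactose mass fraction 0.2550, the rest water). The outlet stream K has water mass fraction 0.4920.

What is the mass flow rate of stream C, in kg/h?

Let C be the unknown flow. Total out = 2310 + C.
water balance: 1048.7 + 0.550·C = 0.492·(2310 + C)
(0.550 − 0.492)·C = 0.492×2310 − 1048.7 = 87.78
C = 87.78 / 0.058 = 1513.4 kg/h

1513 kg/h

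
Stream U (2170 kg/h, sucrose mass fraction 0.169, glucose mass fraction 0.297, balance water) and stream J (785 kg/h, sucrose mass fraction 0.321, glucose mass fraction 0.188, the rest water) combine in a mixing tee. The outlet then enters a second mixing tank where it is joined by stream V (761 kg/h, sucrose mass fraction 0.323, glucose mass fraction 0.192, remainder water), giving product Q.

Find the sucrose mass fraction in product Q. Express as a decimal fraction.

Overall, product flow = 3716 kg/h.
sucrose in = 2170×0.169 + 785×0.321 + 761×0.323 = 864.52 kg/h.
sucrose fraction in Q = 0.233.

0.233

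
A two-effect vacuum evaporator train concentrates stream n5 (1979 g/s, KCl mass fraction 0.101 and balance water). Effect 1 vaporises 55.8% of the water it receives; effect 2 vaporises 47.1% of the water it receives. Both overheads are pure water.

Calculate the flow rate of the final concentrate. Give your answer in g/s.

615.9 g/s

water in feed = 1979×0.899 = 1779.1 g/s.
After stage 1: water left = (1−0.558)×1779.1 = 786.37; stream total = 986.25 g/s.
After stage 2: water left = (1−0.471)×786.37 = 415.99; final concentrate = 615.87 g/s.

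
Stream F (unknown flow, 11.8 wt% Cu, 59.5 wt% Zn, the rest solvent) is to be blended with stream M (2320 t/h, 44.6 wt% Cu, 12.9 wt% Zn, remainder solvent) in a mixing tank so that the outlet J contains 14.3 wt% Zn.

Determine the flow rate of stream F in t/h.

Let F be the unknown flow. Total out = 2320 + F.
Zn balance: 299.28 + 0.595·F = 0.143·(2320 + F)
(0.595 − 0.143)·F = 0.143×2320 − 299.28 = 32.48
F = 32.48 / 0.452 = 71.858 t/h

71.86 t/h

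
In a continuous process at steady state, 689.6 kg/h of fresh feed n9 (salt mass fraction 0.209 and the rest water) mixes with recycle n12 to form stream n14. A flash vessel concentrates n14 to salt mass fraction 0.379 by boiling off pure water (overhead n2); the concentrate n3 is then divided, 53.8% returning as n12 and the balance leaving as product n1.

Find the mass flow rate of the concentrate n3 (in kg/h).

823.1 kg/h

Overall salt balance (none leaves overhead): salt in fresh feed = salt in product, i.e. 689.6×0.209 = (1−0.538)·n3·0.379.
n3 = 144.13/(0.379×0.462) = 823.12 kg/h.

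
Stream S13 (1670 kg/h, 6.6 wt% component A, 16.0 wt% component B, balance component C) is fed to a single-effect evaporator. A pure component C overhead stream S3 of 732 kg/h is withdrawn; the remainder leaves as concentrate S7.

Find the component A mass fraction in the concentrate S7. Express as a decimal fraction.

component A is not removed: 1670×0.066 = 110.22 kg/h of component A enters S7.
Concentrate = 1670 − 732 = 938 kg/h.
Mass fraction = 110.22/938 = 0.1175.

0.1175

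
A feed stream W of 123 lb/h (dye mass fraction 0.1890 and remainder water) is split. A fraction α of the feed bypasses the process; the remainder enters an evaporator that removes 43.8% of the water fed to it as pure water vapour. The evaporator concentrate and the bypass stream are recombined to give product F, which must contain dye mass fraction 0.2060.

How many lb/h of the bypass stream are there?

94.42 lb/h

All 123×0.189 = 23.247 lb/h of dye reaches F, so F = 23.247/0.206 = 112.85 lb/h and vapour = 10.15 lb/h.
The evaporator receives (1−α)·123 of feed at 0.811 water and removes 0.438 of that water:
0.438×0.811×(1−α)×123 = 10.15
(1−α) = 10.15/43.692 = 0.2323;  α = 0.7677.
Bypass flow = 0.7677×123 = 94.425 lb/h.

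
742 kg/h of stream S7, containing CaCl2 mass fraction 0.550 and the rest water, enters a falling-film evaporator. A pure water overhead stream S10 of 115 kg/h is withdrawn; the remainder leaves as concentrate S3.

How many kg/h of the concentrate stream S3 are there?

627 kg/h

Concentrate = 742 − 115 = 627 kg/h.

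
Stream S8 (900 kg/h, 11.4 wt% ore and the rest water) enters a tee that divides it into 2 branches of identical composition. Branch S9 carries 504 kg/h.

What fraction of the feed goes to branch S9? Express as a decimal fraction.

0.560

Fraction to S9 = 504/900 = 0.5600.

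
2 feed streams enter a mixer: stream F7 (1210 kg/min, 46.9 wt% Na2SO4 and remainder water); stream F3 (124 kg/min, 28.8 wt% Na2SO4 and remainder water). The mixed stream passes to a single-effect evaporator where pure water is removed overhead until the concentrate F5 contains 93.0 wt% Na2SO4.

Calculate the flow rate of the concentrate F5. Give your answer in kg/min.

648.6 kg/min

Na2SO4 entering = 1210×0.469 + 124×0.288 = 603.2 kg/min.
All Na2SO4 reports to F5, so F5 = 603.2/0.930 = 648.6 kg/min.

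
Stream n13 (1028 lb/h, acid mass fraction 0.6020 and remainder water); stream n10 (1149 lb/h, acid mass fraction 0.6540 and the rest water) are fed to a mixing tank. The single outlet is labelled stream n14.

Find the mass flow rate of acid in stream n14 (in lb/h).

1370 lb/h

acid out = acid in = 1028×0.602 + 1149×0.654 = 1370.3 lb/h.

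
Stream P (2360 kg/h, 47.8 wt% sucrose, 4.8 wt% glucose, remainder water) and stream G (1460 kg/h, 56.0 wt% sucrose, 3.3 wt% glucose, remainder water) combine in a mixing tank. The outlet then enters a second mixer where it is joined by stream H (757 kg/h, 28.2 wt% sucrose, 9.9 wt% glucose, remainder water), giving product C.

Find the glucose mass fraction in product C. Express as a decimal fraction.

Overall, product flow = 4577 kg/h.
glucose in = 2360×0.048 + 1460×0.033 + 757×0.099 = 236.4 kg/h.
glucose fraction in C = 0.052.

0.052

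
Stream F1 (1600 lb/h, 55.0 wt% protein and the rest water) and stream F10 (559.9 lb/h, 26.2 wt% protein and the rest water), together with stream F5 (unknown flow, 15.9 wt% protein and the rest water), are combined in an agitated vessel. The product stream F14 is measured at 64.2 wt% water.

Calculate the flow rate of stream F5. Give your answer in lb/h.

Let F5 be the unknown flow. Total out = 2159.9 + F5.
water balance: 1133.2 + 0.841·F5 = 0.642·(2159.9 + F5)
(0.841 − 0.642)·F5 = 0.642×2159.9 − 1133.2 = 253.45
F5 = 253.45 / 0.199 = 1273.6 lb/h

1274 lb/h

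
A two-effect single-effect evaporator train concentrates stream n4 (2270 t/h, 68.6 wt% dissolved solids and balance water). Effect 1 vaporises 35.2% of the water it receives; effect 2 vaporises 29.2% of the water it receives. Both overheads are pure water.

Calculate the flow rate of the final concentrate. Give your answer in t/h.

water in feed = 2270×0.314 = 712.78 t/h.
After stage 1: water left = (1−0.352)×712.78 = 461.88; stream total = 2019.1 t/h.
After stage 2: water left = (1−0.292)×461.88 = 327.01; final concentrate = 1884.2 t/h.

1884 t/h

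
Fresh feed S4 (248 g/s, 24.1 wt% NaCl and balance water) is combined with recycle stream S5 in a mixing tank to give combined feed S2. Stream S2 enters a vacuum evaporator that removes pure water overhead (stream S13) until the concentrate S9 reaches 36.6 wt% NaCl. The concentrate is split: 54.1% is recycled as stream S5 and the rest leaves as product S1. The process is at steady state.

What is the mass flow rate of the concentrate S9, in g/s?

355.8 g/s

Overall NaCl balance (none leaves overhead): NaCl in fresh feed = NaCl in product, i.e. 248×0.241 = (1−0.541)·S9·0.366.
S9 = 59.768/(0.366×0.459) = 355.77 g/s.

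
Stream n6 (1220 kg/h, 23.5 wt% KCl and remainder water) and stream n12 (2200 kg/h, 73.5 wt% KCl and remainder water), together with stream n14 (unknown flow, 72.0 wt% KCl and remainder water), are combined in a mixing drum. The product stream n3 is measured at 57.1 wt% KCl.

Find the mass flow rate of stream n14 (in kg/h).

Let n14 be the unknown flow. Total out = 3420 + n14.
KCl balance: 1903.7 + 0.720·n14 = 0.571·(3420 + n14)
(0.720 − 0.571)·n14 = 0.571×3420 − 1903.7 = 49.12
n14 = 49.12 / 0.149 = 329.66 kg/h

329.7 kg/h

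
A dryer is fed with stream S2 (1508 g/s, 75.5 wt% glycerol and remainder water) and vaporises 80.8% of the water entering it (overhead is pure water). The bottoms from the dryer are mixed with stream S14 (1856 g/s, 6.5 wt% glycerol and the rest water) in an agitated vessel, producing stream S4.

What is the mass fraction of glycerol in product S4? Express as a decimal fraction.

0.411

Vapour removed = 0.808×0.245×1508 = 298.52 g/s; concentrate = 1209.5 g/s.
glycerol reaching the mixer = 1138.5 (from concentrate) + 1856×0.065 = 1259.2 g/s.
Product flow = 1209.5 + 1856 = 3065.5 g/s; glycerol fraction = 0.411.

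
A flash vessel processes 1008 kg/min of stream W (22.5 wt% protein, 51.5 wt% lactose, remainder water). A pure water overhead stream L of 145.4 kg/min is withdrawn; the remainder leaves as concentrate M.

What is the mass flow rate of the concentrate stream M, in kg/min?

862.6 kg/min

Concentrate = 1008 − 145.4 = 862.6 kg/min.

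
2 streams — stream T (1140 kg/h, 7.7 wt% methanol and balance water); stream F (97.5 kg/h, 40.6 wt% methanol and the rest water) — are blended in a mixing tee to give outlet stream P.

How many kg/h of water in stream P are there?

water out = water in = 1140×0.923 + 97.5×0.594 = 1110.1 kg/h.

1110 kg/h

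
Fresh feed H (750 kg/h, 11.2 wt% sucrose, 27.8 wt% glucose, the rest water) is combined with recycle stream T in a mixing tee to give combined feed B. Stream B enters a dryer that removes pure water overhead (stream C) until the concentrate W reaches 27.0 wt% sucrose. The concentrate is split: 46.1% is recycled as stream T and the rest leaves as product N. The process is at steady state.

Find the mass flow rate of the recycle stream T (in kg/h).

266.1 kg/h

Overall sucrose balance (none leaves overhead): sucrose in fresh feed = sucrose in product, i.e. 750×0.112 = (1−0.461)·W·0.270.
W = 84/(0.270×0.539) = 577.2 kg/h.
Recycle T = 0.461×577.2 = 266.09 kg/h.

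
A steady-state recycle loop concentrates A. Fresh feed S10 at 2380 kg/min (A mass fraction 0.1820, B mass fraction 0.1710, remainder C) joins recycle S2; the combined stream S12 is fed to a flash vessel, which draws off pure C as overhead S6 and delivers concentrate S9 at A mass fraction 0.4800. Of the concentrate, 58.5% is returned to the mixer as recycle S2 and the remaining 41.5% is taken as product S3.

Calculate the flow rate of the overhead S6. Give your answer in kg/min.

Overall A balance (none leaves overhead): A in fresh feed = A in product, i.e. 2380×0.182 = (1−0.585)·S9·0.480.
S9 = 433.16/(0.480×0.415) = 2174.5 kg/min.
Recycle S2 = 0.585×2174.5 = 1272.1 kg/min.
Combined feed S12 = 2380 + 1272.1 = 3652.1 kg/min.
Overhead S6 = S12 − S9 = 3652.1 − 2174.5 = 1477.6 kg/min.

1478 kg/min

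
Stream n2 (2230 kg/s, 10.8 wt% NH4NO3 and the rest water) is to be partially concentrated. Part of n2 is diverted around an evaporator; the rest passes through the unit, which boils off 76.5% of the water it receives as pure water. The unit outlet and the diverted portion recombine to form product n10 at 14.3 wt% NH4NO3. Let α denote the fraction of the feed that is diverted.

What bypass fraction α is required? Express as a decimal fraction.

All 2230×0.108 = 240.84 kg/s of NH4NO3 reaches n10, so n10 = 240.84/0.143 = 1684.2 kg/s and vapour = 545.8 kg/s.
The evaporator receives (1−α)·2230 of feed at 0.892 water and removes 0.765 of that water:
0.765×0.892×(1−α)×2230 = 545.8
(1−α) = 545.8/1521.7 = 0.3587;  α = 0.6413.

0.641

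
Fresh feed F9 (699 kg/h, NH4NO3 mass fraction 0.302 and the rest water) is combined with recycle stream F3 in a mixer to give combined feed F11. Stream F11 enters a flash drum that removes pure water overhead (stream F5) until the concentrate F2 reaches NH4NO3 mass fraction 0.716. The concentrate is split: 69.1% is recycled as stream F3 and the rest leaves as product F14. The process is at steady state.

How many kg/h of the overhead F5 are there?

404.2 kg/h

Overall NH4NO3 balance (none leaves overhead): NH4NO3 in fresh feed = NH4NO3 in product, i.e. 699×0.302 = (1−0.691)·F2·0.716.
F2 = 211.1/(0.716×0.309) = 954.14 kg/h.
Recycle F3 = 0.691×954.14 = 659.31 kg/h.
Combined feed F11 = 699 + 659.31 = 1358.3 kg/h.
Overhead F5 = F11 − F2 = 1358.3 − 954.14 = 404.17 kg/h.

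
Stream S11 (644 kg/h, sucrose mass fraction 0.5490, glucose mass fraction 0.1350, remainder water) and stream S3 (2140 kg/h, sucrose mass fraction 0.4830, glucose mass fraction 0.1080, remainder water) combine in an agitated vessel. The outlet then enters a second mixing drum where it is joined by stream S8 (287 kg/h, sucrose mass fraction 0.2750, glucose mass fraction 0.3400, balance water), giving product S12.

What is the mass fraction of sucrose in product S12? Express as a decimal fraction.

Overall, product flow = 3071 kg/h.
sucrose in = 644×0.549 + 2140×0.483 + 287×0.275 = 1466.1 kg/h.
sucrose fraction in S12 = 0.4774.

0.4774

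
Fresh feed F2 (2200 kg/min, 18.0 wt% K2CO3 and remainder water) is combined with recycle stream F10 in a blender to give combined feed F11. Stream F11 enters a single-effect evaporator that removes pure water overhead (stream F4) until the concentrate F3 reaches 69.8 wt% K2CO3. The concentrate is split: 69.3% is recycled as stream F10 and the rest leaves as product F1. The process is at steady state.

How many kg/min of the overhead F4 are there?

1633 kg/min

Overall K2CO3 balance (none leaves overhead): K2CO3 in fresh feed = K2CO3 in product, i.e. 2200×0.180 = (1−0.693)·F3·0.698.
F3 = 396/(0.698×0.307) = 1848 kg/min.
Recycle F10 = 0.693×1848 = 1280.7 kg/min.
Combined feed F11 = 2200 + 1280.7 = 3480.7 kg/min.
Overhead F4 = F11 − F3 = 3480.7 − 1848 = 1632.7 kg/min.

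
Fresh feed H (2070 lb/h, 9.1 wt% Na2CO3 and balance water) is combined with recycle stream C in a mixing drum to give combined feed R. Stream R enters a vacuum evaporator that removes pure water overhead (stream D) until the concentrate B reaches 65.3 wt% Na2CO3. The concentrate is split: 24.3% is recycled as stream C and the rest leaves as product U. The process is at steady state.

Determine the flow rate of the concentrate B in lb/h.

381.1 lb/h

Overall Na2CO3 balance (none leaves overhead): Na2CO3 in fresh feed = Na2CO3 in product, i.e. 2070×0.091 = (1−0.243)·B·0.653.
B = 188.37/(0.653×0.757) = 381.07 lb/h.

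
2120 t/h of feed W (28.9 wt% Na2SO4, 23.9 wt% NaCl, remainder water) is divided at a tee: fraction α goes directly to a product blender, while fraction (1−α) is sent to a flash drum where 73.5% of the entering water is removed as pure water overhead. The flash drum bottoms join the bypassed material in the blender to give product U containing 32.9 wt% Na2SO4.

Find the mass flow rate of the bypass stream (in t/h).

1377 t/h

All 2120×0.289 = 612.68 t/h of Na2SO4 reaches U, so U = 612.68/0.329 = 1862.2 t/h and vapour = 257.75 t/h.
The evaporator receives (1−α)·2120 of feed at 0.472 water and removes 0.735 of that water:
0.735×0.472×(1−α)×2120 = 257.75
(1−α) = 257.75/735.47 = 0.3505;  α = 0.6495.
Bypass flow = 0.6495×2120 = 1377 t/h.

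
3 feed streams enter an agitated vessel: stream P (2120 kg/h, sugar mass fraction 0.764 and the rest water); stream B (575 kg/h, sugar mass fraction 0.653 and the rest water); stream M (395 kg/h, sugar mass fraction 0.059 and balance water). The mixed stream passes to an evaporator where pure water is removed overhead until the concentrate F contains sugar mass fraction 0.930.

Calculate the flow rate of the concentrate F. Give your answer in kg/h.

sugar entering = 2120×0.764 + 575×0.653 + 395×0.059 = 2018.5 kg/h.
All sugar reports to F, so F = 2018.5/0.930 = 2170.4 kg/h.

2170 kg/h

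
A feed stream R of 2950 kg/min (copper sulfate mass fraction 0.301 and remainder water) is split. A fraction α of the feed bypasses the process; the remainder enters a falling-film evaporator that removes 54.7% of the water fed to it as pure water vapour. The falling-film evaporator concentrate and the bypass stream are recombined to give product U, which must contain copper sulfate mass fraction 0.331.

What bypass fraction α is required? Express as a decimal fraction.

0.763

All 2950×0.301 = 887.95 kg/min of copper sulfate reaches U, so U = 887.95/0.331 = 2682.6 kg/min and vapour = 267.37 kg/min.
The evaporator receives (1−α)·2950 of feed at 0.699 water and removes 0.547 of that water:
0.547×0.699×(1−α)×2950 = 267.37
(1−α) = 267.37/1127.9 = 0.2370;  α = 0.7630.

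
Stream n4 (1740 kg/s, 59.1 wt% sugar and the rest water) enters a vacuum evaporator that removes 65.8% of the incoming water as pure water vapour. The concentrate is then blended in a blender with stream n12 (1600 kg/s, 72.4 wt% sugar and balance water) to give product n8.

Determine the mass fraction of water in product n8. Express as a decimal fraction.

0.2385

Vapour removed = 0.658×0.409×1740 = 468.27 kg/s; concentrate = 1271.7 kg/s.
water reaching the mixer = 243.39 (from concentrate) + 1600×0.276 = 684.99 kg/s.
Product flow = 1271.7 + 1600 = 2871.7 kg/s; water fraction = 0.2385.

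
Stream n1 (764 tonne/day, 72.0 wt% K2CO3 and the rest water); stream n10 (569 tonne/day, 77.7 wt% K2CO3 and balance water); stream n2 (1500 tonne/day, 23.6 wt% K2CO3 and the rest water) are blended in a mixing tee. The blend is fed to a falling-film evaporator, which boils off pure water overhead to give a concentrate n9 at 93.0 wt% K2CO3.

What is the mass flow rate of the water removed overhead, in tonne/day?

1385 tonne/day

K2CO3 entering = 764×0.720 + 569×0.777 + 1500×0.236 = 1346.2 tonne/day.
All K2CO3 reports to n9, so n9 = 1346.2/0.930 = 1447.5 tonne/day.
Total feed = 2833 tonne/day; overhead = 2833 − 1447.5 = 1385.5 tonne/day.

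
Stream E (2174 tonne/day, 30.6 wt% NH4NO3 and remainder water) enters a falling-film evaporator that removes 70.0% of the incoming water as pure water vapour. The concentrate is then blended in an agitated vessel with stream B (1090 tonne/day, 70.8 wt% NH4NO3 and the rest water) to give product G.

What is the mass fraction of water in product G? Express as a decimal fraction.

0.349

Vapour removed = 0.700×0.694×2174 = 1056.1 tonne/day; concentrate = 1117.9 tonne/day.
water reaching the mixer = 452.63 (from concentrate) + 1090×0.292 = 770.91 tonne/day.
Product flow = 1117.9 + 1090 = 2207.9 tonne/day; water fraction = 0.349.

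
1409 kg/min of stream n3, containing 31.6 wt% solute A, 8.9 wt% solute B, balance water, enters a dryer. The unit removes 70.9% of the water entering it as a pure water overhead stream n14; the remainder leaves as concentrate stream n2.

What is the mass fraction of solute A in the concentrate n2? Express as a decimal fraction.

0.547

solute A is not removed: 1409×0.316 = 445.24 kg/min of solute A enters n2.
water entering = 1409×0.595 = 838.36 kg/min; overhead removed = 0.709×838.36 = 594.39 kg/min.
Concentrate = 1409 − 594.39 = 814.61 kg/min.
Mass fraction = 445.24/814.61 = 0.547.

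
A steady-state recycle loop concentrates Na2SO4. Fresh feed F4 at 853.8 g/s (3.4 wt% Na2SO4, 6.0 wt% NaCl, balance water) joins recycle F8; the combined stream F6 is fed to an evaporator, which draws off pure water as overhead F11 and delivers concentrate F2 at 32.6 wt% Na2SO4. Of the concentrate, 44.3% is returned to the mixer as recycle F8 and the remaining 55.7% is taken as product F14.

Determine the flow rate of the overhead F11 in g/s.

Overall Na2SO4 balance (none leaves overhead): Na2SO4 in fresh feed = Na2SO4 in product, i.e. 853.8×0.034 = (1−0.443)·F2·0.326.
F2 = 29.029/(0.326×0.557) = 159.87 g/s.
Recycle F8 = 0.443×159.87 = 70.822 g/s.
Combined feed F6 = 853.8 + 70.822 = 924.62 g/s.
Overhead F11 = F6 − F2 = 924.62 − 159.87 = 764.75 g/s.

764.8 g/s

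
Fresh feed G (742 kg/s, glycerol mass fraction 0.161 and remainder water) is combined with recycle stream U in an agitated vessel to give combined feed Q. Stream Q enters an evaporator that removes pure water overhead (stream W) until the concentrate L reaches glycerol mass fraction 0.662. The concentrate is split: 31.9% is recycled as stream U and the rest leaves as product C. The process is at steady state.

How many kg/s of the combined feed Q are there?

826.5 kg/s

Overall glycerol balance (none leaves overhead): glycerol in fresh feed = glycerol in product, i.e. 742×0.161 = (1−0.319)·L·0.662.
L = 119.46/(0.662×0.681) = 264.99 kg/s.
Recycle U = 0.319×264.99 = 84.531 kg/s.
Combined feed Q = 742 + 84.531 = 826.53 kg/s.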